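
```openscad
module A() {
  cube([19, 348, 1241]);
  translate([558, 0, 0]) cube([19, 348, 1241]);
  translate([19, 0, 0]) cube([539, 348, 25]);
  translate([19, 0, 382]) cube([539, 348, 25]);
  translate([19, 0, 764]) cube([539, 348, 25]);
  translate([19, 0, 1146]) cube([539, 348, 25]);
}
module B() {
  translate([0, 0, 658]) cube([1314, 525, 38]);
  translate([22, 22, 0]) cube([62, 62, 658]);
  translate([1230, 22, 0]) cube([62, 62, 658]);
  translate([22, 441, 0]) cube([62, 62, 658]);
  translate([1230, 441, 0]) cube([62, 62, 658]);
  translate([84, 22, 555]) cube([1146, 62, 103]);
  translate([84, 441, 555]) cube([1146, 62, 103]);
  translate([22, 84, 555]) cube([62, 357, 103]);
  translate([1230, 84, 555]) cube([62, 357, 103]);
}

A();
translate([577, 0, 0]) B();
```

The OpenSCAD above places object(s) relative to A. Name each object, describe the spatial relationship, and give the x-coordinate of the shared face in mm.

A is a bookshelf. B is a table. The table is against the bookshelf's +x side, with their −y faces flush. The x-coordinate of the shared face is 577 mm.

The bookshelf's +x face and the table's −x face are both at x = 577 mm.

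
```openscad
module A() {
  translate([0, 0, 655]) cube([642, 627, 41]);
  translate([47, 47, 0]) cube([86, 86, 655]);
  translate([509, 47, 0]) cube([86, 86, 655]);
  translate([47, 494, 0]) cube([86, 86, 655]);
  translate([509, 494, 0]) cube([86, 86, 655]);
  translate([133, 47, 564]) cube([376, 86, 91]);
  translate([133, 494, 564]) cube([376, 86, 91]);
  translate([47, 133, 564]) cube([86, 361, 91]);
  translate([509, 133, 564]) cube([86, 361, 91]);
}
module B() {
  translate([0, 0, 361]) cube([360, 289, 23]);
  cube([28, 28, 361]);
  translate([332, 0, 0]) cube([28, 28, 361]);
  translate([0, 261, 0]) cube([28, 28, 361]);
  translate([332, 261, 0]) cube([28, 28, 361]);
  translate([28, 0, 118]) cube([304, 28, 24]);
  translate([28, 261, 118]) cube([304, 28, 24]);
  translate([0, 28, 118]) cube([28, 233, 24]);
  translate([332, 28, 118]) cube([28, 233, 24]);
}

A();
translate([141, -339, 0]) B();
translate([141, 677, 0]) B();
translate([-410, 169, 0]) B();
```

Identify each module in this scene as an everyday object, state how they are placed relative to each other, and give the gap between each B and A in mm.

A is a table. B is a stool. Three stools sit around the table at the −y, +y, −x sides. The gap between each stool and the table is 50 mm.

Each stool's nearest face is 50 mm from the table's bounding box.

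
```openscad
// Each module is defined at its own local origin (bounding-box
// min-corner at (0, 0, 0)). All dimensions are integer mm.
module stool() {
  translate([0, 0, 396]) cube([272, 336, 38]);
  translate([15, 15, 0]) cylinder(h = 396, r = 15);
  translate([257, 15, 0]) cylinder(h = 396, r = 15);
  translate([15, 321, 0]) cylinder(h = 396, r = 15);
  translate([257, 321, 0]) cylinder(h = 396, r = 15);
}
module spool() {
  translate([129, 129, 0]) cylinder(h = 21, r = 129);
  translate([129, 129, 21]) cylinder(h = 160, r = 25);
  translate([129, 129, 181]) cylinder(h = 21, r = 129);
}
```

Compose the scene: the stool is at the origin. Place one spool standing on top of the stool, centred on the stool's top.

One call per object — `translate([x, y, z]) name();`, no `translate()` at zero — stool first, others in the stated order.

stool();
translate([7, 39, 434]) spool();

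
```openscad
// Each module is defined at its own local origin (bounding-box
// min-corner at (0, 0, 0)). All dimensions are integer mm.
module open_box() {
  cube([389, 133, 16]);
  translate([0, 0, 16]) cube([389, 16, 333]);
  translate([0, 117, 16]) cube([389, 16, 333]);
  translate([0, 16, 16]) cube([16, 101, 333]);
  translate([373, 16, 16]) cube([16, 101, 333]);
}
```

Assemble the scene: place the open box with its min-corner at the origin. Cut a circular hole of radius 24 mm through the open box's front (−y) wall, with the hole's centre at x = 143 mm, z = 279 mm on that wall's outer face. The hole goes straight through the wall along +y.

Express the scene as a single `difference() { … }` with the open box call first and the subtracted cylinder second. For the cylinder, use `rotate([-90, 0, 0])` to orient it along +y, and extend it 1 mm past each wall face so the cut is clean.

difference() {
  open_box();
  translate([143, -1, 279]) rotate([-90, 0, 0]) cylinder(h = 18, r = 24);
}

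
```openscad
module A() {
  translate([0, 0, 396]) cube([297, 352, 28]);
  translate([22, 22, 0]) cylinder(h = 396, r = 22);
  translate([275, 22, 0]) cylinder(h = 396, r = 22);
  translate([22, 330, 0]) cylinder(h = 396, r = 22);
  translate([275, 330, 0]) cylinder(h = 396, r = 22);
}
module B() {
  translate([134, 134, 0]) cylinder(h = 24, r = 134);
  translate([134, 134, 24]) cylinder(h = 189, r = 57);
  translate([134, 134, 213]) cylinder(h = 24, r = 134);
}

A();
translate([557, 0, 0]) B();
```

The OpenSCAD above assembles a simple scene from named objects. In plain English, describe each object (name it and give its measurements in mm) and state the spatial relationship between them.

A is a simple wooden stool: a rectangular seat 297 mm (x) by 352 mm (y), 28 mm thick, top face at z = 424 mm, on four round legs, each 44 mm in diameter. The legs rest on z = 0, each leg's axis is inset half a diameter from the nearest pair of seat edges (so the leg's bounding box is flush with the corner).

B is a spool: two coaxial disc flanges of radius 134 mm and thickness 24 mm, joined by a core cylinder of radius 57 mm and height 189 mm. The lower flange rests on z = 0 and the three cylinders share a vertical axis.

The spool is on the floor beside the stool on its +x side.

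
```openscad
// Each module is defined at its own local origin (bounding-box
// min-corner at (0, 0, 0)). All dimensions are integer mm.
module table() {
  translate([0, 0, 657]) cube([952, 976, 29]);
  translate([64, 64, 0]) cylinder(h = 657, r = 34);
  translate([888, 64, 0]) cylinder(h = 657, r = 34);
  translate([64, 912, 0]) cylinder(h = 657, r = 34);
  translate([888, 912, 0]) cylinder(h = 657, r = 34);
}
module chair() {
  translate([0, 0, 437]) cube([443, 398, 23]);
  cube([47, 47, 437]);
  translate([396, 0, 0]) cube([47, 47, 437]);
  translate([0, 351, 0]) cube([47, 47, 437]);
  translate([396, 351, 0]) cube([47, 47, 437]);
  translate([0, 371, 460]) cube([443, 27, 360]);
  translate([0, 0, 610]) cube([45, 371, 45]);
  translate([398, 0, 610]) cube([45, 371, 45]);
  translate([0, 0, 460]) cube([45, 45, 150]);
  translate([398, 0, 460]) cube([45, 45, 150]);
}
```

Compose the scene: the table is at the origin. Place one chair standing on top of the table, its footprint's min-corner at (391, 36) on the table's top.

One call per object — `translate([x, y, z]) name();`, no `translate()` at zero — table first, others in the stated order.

table();
translate([391, 36, 686]) chair();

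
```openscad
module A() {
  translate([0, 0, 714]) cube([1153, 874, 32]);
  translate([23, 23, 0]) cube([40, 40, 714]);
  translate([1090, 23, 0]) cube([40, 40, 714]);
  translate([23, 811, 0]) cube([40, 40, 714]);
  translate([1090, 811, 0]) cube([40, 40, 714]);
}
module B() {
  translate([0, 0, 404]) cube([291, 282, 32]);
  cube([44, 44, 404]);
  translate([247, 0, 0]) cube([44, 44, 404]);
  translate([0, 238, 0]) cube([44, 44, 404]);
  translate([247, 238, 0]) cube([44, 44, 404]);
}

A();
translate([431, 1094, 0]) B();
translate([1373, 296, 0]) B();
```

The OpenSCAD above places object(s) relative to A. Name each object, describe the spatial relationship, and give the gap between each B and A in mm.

A is a table. B is a stool. Two stools sit around the table at the +y, +x sides. The gap between each stool and the table is 220 mm.

Each stool's nearest face is 220 mm from the table's bounding box.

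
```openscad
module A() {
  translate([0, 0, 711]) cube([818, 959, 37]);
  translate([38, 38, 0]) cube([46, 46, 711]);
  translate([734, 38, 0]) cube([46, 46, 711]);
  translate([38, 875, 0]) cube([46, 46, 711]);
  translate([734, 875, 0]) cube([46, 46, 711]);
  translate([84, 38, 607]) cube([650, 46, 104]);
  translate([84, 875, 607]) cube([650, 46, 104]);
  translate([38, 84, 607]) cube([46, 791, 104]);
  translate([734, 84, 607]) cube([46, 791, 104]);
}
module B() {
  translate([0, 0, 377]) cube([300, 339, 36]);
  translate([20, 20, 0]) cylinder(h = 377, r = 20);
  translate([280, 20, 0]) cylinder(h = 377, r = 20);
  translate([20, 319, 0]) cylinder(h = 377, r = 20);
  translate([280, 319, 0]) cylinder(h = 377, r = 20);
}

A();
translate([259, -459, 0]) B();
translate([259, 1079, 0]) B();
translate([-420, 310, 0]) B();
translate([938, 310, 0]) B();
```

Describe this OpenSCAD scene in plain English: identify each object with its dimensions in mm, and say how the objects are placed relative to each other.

A is a rectangular dining table. The top is 818×959×37 mm with its upper surface at z = 748 mm. It stands on four 46×46 mm square legs, each inset 38 mm from the nearest pair of top edges, running from the floor to the underside of the top. Four apron rails, 46 mm thick and 104 mm tall, run between adjacent legs with their top edges flush with the underside of the top and their outer faces flush with the legs' outer faces.

B is a four-legged stool. The seat is 300×339 mm, 36 mm thick, top at z = 413 mm. It stands on four round legs, each 40 mm in diameter, from z = 0 to the seat underside, each leg's axis is inset half a diameter from the nearest pair of seat edges (so the leg's bounding box is flush with the corner).

Four stools sit around the table at the −y, +y, −x, +x sides.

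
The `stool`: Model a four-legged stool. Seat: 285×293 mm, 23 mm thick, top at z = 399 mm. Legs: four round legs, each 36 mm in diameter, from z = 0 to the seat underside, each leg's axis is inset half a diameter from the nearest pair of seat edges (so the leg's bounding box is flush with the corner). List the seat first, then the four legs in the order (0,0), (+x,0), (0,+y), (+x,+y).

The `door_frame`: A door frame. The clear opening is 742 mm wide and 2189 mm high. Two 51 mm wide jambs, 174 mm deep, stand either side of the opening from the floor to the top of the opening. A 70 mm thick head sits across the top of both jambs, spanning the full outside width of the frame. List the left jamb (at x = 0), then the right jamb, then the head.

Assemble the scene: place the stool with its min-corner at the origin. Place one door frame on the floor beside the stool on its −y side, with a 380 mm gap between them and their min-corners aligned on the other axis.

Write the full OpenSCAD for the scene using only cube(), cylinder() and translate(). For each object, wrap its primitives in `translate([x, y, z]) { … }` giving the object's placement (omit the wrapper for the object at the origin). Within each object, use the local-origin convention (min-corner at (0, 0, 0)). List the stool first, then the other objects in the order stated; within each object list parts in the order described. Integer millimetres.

translate([0, 0, 376]) cube([285, 293, 23]);
translate([18, 18, 0]) cylinder(h = 376, r = 18);
translate([267, 18, 0]) cylinder(h = 376, r = 18);
translate([18, 275, 0]) cylinder(h = 376, r = 18);
translate([267, 275, 0]) cylinder(h = 376, r = 18);
translate([0, -554, 0]) {
  cube([51, 174, 2189]);
  translate([793, 0, 0]) cube([51, 174, 2189]);
  translate([0, 0, 2189]) cube([844, 174, 70]);
}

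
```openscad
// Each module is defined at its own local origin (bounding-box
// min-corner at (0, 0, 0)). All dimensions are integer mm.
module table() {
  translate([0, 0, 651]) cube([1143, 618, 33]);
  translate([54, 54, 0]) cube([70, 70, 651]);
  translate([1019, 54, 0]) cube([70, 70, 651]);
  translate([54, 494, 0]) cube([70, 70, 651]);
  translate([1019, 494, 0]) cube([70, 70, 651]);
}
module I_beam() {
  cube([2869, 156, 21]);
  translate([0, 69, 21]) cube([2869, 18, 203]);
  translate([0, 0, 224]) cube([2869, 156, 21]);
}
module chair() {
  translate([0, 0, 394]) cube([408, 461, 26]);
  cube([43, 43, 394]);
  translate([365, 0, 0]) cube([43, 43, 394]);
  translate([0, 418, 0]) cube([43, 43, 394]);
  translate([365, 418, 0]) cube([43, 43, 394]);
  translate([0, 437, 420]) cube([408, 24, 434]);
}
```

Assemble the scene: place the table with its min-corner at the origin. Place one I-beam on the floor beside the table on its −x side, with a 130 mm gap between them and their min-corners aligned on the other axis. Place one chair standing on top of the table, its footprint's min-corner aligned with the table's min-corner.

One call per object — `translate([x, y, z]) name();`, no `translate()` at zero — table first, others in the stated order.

table();
translate([-2999, 0, 0]) I_beam();
translate([0, 0, 684]) chair();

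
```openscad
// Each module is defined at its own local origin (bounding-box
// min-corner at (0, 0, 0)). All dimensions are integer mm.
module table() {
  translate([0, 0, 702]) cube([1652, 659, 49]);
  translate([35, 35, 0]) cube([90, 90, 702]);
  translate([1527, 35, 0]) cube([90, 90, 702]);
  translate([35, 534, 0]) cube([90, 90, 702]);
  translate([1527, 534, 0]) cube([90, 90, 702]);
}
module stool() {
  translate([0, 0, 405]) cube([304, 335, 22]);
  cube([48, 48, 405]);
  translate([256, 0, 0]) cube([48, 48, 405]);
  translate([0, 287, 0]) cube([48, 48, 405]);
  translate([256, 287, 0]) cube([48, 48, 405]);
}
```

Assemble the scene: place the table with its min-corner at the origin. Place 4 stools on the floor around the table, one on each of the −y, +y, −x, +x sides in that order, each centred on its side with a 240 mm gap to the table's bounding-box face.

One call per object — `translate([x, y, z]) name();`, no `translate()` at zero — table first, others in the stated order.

table();
translate([674, -575, 0]) stool();
translate([674, 899, 0]) stool();
translate([-544, 162, 0]) stool();
translate([1892, 162, 0]) stool();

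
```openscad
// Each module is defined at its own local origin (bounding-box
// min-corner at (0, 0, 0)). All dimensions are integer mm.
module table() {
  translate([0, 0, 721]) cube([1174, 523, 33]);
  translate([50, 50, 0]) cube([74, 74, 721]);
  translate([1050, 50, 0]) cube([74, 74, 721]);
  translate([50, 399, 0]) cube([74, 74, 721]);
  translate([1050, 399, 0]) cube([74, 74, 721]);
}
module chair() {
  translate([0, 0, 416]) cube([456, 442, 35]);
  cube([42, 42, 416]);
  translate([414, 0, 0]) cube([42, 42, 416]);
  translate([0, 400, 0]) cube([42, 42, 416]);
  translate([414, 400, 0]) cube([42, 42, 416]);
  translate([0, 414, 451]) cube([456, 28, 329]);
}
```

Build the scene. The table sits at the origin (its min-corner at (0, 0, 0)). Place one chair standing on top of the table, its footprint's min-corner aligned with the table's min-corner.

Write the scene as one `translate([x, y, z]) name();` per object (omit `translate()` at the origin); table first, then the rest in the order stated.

table();
translate([0, 0, 754]) chair();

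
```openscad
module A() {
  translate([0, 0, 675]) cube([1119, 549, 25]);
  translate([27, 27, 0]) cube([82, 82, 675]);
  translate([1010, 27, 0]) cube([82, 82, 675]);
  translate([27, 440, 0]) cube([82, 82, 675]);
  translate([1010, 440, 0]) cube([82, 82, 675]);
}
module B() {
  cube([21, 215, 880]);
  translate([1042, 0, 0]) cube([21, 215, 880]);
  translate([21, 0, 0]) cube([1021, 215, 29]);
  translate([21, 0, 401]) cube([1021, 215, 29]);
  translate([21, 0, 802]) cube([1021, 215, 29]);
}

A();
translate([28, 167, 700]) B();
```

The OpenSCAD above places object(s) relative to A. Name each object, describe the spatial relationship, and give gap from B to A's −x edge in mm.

A is a table. B is a bookshelf. The bookshelf is on top of the table, centred. The gap from the bookshelf to the table's −x edge is 28 mm.

The bookshelf's min-x is at 28; the table's min-x is 0; gap = 28 mm.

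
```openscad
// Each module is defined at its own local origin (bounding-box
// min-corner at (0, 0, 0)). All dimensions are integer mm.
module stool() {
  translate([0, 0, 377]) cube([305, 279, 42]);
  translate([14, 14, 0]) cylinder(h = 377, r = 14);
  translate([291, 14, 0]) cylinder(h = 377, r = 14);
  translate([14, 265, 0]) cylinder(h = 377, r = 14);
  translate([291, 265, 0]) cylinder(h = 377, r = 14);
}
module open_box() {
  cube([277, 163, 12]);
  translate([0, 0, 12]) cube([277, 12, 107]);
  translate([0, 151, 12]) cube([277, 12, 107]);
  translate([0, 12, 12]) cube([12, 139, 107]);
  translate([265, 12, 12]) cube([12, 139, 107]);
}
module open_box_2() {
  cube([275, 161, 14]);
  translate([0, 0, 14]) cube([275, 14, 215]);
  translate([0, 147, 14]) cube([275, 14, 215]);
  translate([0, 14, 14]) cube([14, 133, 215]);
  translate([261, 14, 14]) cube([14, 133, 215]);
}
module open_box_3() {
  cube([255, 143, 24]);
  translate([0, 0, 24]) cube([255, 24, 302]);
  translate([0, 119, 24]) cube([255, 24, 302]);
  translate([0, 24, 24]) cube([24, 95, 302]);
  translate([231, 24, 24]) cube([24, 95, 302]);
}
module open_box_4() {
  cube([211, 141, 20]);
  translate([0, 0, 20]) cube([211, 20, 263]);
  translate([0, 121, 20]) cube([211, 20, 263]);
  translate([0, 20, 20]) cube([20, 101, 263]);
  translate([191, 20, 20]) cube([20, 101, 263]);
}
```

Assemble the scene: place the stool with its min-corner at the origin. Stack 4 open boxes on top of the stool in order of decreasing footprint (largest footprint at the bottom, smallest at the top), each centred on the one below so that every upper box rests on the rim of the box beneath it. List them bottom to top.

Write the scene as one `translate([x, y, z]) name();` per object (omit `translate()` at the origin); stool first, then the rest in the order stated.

stool();
translate([14, 58, 419]) open_box();
translate([15, 59, 538]) open_box_2();
translate([25, 68, 767]) open_box_3();
translate([47, 69, 1093]) open_box_4();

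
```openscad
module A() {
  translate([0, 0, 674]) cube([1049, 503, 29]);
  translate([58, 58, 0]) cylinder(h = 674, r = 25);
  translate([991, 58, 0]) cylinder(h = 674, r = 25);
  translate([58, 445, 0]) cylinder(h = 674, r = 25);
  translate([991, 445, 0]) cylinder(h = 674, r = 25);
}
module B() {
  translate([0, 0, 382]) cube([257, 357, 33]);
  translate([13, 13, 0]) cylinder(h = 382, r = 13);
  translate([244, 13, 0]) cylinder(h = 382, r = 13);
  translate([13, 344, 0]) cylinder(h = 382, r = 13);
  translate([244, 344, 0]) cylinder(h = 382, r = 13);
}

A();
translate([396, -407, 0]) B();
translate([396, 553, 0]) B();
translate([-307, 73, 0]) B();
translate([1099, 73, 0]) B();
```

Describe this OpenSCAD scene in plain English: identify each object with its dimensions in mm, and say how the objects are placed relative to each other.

A is a rectangular dining table. The top is 1049×503×29 mm with its upper surface at z = 703 mm. It stands on four round legs of 50 mm diameter, each leg's bounding box inset 33 mm from the nearest pair of top edges, running from the floor to the underside of the top.

B is a simple wooden stool: a rectangular seat 257 mm (x) by 357 mm (y), 33 mm thick, top face at z = 415 mm, on four round legs, each 26 mm in diameter. The legs rest on z = 0, each leg's axis is inset half a diameter from the nearest pair of seat edges (so the leg's bounding box is flush with the corner).

Four stools sit around the table at the −y, +y, −x, +x sides.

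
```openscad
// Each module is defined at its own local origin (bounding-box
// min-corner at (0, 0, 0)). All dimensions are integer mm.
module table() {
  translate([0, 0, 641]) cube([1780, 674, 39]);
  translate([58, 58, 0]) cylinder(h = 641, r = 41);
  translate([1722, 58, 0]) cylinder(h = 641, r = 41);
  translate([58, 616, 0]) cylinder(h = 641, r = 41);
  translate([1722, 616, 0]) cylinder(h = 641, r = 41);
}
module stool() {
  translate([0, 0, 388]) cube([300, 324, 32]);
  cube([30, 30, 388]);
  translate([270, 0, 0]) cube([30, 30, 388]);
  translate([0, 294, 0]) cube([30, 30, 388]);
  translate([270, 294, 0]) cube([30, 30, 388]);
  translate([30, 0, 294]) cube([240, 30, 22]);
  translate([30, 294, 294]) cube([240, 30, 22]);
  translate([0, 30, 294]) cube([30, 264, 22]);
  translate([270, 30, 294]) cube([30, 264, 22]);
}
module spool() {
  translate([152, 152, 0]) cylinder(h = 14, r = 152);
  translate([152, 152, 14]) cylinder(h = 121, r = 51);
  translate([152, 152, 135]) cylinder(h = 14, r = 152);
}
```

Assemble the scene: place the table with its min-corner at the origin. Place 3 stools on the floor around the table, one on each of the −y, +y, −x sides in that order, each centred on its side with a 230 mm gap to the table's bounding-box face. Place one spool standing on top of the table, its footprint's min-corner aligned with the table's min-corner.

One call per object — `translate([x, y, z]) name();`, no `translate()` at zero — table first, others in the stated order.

table();
translate([740, -554, 0]) stool();
translate([740, 904, 0]) stool();
translate([-530, 175, 0]) stool();
translate([0, 0, 680]) spool();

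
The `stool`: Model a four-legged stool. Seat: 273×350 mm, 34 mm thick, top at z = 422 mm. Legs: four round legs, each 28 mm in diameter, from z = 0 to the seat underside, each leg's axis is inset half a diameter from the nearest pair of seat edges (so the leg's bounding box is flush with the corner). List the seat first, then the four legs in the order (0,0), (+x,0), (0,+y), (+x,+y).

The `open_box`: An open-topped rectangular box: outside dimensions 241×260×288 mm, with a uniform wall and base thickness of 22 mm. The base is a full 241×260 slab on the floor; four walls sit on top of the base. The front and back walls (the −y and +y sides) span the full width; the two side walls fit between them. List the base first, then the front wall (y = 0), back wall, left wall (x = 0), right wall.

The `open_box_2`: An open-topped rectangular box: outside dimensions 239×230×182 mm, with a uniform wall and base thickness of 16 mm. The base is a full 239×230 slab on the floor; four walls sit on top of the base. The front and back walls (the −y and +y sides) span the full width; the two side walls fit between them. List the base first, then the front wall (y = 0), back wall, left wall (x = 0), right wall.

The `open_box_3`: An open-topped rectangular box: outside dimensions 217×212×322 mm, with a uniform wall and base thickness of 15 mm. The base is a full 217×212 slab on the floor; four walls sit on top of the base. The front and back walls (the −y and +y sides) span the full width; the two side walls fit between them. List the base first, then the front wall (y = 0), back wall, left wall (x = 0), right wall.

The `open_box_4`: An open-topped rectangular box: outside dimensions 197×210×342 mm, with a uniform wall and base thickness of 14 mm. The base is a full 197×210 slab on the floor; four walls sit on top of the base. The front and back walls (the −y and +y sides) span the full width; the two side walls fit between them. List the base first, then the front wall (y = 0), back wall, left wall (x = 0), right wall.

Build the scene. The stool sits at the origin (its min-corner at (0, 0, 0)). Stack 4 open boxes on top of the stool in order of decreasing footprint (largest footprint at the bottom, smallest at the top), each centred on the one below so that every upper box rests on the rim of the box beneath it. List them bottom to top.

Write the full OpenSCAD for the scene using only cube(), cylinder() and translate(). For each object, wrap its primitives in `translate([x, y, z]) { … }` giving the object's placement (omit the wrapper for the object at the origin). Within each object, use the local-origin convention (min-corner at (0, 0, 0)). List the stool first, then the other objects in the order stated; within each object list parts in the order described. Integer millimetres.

translate([0, 0, 388]) cube([273, 350, 34]);
translate([14, 14, 0]) cylinder(h = 388, r = 14);
translate([259, 14, 0]) cylinder(h = 388, r = 14);
translate([14, 336, 0]) cylinder(h = 388, r = 14);
translate([259, 336, 0]) cylinder(h = 388, r = 14);
translate([16, 45, 422]) {
  cube([241, 260, 22]);
  translate([0, 0, 22]) cube([241, 22, 266]);
  translate([0, 238, 22]) cube([241, 22, 266]);
  translate([0, 22, 22]) cube([22, 216, 266]);
  translate([219, 22, 22]) cube([22, 216, 266]);
}
translate([17, 60, 710]) {
  cube([239, 230, 16]);
  translate([0, 0, 16]) cube([239, 16, 166]);
  translate([0, 214, 16]) cube([239, 16, 166]);
  translate([0, 16, 16]) cube([16, 198, 166]);
  translate([223, 16, 16]) cube([16, 198, 166]);
}
translate([28, 69, 892]) {
  cube([217, 212, 15]);
  translate([0, 0, 15]) cube([217, 15, 307]);
  translate([0, 197, 15]) cube([217, 15, 307]);
  translate([0, 15, 15]) cube([15, 182, 307]);
  translate([202, 15, 15]) cube([15, 182, 307]);
}
translate([38, 70, 1214]) {
  cube([197, 210, 14]);
  translate([0, 0, 14]) cube([197, 14, 328]);
  translate([0, 196, 14]) cube([197, 14, 328]);
  translate([0, 14, 14]) cube([14, 182, 328]);
  translate([183, 14, 14]) cube([14, 182, 328]);
}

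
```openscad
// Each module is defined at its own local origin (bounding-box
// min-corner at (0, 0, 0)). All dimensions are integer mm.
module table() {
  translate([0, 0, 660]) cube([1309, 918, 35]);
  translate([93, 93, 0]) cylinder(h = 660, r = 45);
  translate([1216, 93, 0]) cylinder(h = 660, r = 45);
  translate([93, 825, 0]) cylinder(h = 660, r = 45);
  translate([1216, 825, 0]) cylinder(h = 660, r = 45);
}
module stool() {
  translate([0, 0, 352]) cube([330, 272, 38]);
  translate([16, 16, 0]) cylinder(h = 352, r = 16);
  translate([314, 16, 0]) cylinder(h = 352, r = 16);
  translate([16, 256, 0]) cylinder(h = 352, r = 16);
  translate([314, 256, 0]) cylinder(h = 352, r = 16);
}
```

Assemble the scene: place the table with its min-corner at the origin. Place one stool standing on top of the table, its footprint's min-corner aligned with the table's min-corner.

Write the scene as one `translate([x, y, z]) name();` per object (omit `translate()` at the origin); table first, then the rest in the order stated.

table();
translate([0, 0, 695]) stool();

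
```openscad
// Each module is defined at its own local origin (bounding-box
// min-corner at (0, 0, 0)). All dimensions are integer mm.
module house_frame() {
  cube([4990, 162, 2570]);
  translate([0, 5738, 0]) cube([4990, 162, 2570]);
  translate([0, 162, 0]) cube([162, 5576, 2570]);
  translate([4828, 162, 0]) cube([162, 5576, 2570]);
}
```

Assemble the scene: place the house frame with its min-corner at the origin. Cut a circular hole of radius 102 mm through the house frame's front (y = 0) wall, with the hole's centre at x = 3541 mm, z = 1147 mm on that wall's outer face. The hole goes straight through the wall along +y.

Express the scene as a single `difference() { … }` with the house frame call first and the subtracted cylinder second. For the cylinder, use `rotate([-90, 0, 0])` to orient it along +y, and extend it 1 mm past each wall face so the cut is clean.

difference() {
  house_frame();
  translate([3541, -1, 1147]) rotate([-90, 0, 0]) cylinder(h = 164, r = 102);
}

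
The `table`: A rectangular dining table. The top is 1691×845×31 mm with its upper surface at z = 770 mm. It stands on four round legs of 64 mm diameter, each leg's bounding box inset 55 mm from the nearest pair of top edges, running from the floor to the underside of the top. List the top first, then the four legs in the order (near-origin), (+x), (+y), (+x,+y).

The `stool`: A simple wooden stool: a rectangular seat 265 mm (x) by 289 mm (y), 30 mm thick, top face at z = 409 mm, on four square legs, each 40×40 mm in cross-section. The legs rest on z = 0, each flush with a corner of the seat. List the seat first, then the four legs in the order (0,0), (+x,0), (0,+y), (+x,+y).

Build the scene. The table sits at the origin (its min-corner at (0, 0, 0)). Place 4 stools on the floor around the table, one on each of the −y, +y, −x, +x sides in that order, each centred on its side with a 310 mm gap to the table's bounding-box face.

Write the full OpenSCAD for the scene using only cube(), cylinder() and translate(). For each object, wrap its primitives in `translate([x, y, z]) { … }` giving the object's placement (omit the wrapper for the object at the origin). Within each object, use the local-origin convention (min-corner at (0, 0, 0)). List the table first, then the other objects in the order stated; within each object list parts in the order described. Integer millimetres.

translate([0, 0, 739]) cube([1691, 845, 31]);
translate([87, 87, 0]) cylinder(h = 739, r = 32);
translate([1604, 87, 0]) cylinder(h = 739, r = 32);
translate([87, 758, 0]) cylinder(h = 739, r = 32);
translate([1604, 758, 0]) cylinder(h = 739, r = 32);
translate([713, -599, 0]) {
  translate([0, 0, 379]) cube([265, 289, 30]);
  cube([40, 40, 379]);
  translate([225, 0, 0]) cube([40, 40, 379]);
  translate([0, 249, 0]) cube([40, 40, 379]);
  translate([225, 249, 0]) cube([40, 40, 379]);
}
translate([713, 1155, 0]) {
  translate([0, 0, 379]) cube([265, 289, 30]);
  cube([40, 40, 379]);
  translate([225, 0, 0]) cube([40, 40, 379]);
  translate([0, 249, 0]) cube([40, 40, 379]);
  translate([225, 249, 0]) cube([40, 40, 379]);
}
translate([-575, 278, 0]) {
  translate([0, 0, 379]) cube([265, 289, 30]);
  cube([40, 40, 379]);
  translate([225, 0, 0]) cube([40, 40, 379]);
  translate([0, 249, 0]) cube([40, 40, 379]);
  translate([225, 249, 0]) cube([40, 40, 379]);
}
translate([2001, 278, 0]) {
  translate([0, 0, 379]) cube([265, 289, 30]);
  cube([40, 40, 379]);
  translate([225, 0, 0]) cube([40, 40, 379]);
  translate([0, 249, 0]) cube([40, 40, 379]);
  translate([225, 249, 0]) cube([40, 40, 379]);
}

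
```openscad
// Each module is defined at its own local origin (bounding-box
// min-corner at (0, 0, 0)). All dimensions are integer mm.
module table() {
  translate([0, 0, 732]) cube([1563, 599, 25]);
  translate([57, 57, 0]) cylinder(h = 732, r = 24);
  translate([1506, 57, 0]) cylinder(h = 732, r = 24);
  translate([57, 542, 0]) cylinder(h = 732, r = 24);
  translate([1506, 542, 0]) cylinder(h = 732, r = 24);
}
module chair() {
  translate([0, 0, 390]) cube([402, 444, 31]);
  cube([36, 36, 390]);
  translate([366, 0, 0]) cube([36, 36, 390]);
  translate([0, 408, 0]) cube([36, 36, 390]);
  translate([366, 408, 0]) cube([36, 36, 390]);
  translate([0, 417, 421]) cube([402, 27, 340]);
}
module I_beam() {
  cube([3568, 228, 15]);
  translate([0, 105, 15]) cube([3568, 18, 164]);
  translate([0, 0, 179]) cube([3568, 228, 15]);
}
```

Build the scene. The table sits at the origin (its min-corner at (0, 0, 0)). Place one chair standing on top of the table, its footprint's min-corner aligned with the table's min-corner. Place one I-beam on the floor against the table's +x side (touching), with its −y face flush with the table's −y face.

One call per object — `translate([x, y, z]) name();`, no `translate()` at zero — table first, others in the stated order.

table();
translate([0, 0, 757]) chair();
translate([1563, 0, 0]) I_beam();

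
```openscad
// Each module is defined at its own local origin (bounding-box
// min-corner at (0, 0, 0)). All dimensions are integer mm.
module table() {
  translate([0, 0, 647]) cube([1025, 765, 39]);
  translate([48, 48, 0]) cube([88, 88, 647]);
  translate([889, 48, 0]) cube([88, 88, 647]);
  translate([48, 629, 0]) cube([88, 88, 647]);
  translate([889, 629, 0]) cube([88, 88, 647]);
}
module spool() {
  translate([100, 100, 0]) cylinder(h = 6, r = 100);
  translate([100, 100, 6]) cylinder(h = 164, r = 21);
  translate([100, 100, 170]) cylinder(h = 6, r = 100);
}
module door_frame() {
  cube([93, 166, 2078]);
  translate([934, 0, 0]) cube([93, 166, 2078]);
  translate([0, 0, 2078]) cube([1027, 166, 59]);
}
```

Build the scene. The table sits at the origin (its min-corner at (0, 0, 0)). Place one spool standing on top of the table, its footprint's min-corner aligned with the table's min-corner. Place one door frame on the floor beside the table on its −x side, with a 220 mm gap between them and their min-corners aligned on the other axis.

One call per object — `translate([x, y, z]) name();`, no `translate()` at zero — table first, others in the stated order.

table();
translate([0, 0, 686]) spool();
translate([-1247, 0, 0]) door_frame();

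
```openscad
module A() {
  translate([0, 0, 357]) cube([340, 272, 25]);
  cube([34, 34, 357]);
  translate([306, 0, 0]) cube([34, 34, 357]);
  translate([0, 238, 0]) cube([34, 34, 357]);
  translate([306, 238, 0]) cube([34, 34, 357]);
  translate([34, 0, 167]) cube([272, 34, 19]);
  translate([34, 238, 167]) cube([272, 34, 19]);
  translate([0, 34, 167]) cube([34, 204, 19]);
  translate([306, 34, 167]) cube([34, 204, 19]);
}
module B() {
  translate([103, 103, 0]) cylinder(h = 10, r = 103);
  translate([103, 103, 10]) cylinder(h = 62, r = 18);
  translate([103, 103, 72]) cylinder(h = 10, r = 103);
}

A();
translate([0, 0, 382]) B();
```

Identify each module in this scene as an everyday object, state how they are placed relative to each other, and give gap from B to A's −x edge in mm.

A is a stool. B is a spool. The spool is on top of the stool. The gap from the spool to the stool's −x edge is 0 mm.

The spool's min-x is at 0; the stool's min-x is 0; gap = 0 mm.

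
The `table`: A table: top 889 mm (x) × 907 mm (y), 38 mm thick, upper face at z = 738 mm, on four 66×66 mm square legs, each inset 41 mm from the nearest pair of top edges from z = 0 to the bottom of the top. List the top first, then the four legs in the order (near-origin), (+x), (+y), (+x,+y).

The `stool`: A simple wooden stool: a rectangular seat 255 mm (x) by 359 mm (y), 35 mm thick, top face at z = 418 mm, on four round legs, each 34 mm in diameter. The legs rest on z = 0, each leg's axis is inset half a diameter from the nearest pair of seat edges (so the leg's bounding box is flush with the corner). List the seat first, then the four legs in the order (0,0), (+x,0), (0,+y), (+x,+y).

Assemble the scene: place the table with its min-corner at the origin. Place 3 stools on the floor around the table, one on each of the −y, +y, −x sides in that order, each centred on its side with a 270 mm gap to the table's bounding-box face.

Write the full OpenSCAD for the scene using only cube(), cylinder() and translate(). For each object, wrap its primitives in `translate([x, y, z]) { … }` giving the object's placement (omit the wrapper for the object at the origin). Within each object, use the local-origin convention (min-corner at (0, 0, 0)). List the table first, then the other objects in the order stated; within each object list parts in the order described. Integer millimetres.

translate([0, 0, 700]) cube([889, 907, 38]);
translate([41, 41, 0]) cube([66, 66, 700]);
translate([782, 41, 0]) cube([66, 66, 700]);
translate([41, 800, 0]) cube([66, 66, 700]);
translate([782, 800, 0]) cube([66, 66, 700]);
translate([317, -629, 0]) {
  translate([0, 0, 383]) cube([255, 359, 35]);
  translate([17, 17, 0]) cylinder(h = 383, r = 17);
  translate([238, 17, 0]) cylinder(h = 383, r = 17);
  translate([17, 342, 0]) cylinder(h = 383, r = 17);
  translate([238, 342, 0]) cylinder(h = 383, r = 17);
}
translate([317, 1177, 0]) {
  translate([0, 0, 383]) cube([255, 359, 35]);
  translate([17, 17, 0]) cylinder(h = 383, r = 17);
  translate([238, 17, 0]) cylinder(h = 383, r = 17);
  translate([17, 342, 0]) cylinder(h = 383, r = 17);
  translate([238, 342, 0]) cylinder(h = 383, r = 17);
}
translate([-525, 274, 0]) {
  translate([0, 0, 383]) cube([255, 359, 35]);
  translate([17, 17, 0]) cylinder(h = 383, r = 17);
  translate([238, 17, 0]) cylinder(h = 383, r = 17);
  translate([17, 342, 0]) cylinder(h = 383, r = 17);
  translate([238, 342, 0]) cylinder(h = 383, r = 17);
}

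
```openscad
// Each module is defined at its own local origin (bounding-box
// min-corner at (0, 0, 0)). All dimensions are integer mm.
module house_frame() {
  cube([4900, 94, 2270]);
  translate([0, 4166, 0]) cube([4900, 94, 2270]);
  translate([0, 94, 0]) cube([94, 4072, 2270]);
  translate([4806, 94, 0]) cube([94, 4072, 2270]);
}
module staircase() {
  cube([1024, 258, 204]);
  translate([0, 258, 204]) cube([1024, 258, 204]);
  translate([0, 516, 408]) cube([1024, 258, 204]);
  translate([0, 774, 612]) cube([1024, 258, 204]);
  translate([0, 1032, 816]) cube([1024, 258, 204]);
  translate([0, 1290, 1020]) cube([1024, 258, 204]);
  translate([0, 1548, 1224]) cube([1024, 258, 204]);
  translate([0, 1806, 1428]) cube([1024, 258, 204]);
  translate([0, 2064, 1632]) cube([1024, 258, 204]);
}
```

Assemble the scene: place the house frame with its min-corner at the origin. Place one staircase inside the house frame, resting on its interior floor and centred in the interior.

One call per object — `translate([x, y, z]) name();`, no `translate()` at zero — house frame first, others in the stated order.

house_frame();
translate([1938, 969, 0]) staircase();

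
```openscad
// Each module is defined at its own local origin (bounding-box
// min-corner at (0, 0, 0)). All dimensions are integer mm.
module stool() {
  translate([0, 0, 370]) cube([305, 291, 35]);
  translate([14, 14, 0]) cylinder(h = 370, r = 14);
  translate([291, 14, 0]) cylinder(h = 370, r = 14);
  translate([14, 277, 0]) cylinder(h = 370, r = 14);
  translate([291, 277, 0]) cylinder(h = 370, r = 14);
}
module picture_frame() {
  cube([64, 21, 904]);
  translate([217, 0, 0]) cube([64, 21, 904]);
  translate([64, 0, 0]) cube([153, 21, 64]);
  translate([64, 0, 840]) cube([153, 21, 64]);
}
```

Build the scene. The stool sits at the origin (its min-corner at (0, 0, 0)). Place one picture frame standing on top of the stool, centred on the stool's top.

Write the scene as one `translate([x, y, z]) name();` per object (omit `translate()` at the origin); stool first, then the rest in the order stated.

stool();
translate([12, 135, 405]) picture_frame();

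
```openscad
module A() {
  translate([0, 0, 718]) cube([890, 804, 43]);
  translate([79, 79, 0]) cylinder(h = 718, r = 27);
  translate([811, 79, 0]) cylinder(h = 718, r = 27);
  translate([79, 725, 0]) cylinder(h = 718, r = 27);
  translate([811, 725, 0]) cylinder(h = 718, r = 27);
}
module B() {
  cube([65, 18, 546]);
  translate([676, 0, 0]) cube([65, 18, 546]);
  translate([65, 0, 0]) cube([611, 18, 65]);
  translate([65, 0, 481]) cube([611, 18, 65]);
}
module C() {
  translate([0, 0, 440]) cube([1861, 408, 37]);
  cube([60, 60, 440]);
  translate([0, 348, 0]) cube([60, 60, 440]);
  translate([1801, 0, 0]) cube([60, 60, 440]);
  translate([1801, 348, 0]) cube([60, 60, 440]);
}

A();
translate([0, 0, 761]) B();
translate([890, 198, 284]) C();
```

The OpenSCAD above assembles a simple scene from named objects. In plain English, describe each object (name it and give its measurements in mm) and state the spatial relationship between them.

A is a table: top 890 mm (x) × 804 mm (y), 43 mm thick, upper face at z = 761 mm, on four round legs of 54 mm diameter, each leg's bounding box inset 52 mm from the nearest pair of top edges, running from z = 0 to the bottom of the top.

B is a picture frame with a 611×416 mm rectangular opening (x by z) and a uniform 65 mm border on every side. Frame depth is 18 mm along y. It is built from two vertical stiles running the full outside height and two horizontal rails spanning the gap between the stiles.

C is a long wooden bench with a 1861 mm (x) × 408 mm (y) seat, 37 mm thick, its top surface 477 mm above the floor. Four 60 mm square legs at the seat corners, flush with the edges, run from z = 0 to the seat underside.

The picture frame is on top of the table. The bench is beside the table with their tops flush at z = 761.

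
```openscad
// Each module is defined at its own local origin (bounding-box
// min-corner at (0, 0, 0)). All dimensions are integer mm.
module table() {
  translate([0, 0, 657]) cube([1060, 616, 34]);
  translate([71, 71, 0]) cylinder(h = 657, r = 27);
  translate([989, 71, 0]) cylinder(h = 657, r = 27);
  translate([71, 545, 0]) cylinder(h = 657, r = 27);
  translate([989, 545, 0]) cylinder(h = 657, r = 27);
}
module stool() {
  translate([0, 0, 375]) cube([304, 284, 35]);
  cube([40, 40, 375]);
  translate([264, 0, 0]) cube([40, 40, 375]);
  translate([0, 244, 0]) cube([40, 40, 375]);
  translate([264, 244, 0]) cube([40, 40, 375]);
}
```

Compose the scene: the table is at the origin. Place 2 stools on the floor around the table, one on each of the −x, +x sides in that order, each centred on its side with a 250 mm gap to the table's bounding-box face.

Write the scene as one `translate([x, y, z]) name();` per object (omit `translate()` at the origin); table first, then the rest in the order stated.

table();
translate([-554, 166, 0]) stool();
translate([1310, 166, 0]) stool();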